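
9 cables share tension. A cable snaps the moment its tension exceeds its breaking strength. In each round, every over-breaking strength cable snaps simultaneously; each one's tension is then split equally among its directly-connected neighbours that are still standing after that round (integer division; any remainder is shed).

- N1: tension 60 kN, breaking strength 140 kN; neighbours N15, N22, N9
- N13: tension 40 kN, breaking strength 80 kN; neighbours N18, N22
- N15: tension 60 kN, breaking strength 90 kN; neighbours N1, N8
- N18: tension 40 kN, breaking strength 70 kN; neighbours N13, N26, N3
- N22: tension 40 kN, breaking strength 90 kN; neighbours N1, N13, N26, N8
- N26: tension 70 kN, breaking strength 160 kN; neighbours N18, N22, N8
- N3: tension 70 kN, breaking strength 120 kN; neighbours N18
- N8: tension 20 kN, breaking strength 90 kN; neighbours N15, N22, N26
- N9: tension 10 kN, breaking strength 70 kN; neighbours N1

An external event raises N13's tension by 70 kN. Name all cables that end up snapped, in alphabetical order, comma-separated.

Round 1 — N13 at 110 > 80. N13 snaps.
  N13 sheds 110 kN to N18, N22: 55 each.
    N18: 40+55 = 95 > 70
    N22: 40+55 = 95 > 90
Round 2 — N18, N22 snap.
  N18 sheds 95 kN to N26, N3: 47 each (1 lost).
    N26: 70+47 = 117 ≤ 160
    N3: 70+47 = 117 ≤ 120
  N22 sheds 95 kN to N1, N26, N8: 31 each (2 lost).
    N1: 60+31 = 91 ≤ 140
    N26: 117+31 = 148 ≤ 160
    N8: 20+31 = 51 ≤ 90
No further breaks.

N13, N18, N22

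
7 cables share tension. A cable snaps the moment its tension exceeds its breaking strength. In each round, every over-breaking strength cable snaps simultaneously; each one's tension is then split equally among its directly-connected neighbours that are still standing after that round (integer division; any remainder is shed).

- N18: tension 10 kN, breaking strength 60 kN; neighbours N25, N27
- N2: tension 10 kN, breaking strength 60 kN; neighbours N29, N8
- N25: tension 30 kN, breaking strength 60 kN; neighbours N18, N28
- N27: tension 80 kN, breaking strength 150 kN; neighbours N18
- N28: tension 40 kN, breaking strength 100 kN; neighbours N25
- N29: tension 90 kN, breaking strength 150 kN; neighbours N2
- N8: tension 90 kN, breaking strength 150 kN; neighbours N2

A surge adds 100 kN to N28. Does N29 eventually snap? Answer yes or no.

no

Round 1 — N28 at 140 > 100. N28 snaps.
  N28 sheds 140 kN to N25: 140 each.
    N25: 30+140 = 170 > 60
Round 2 — N25 snaps.
  N25 sheds 170 kN to N18: 170 each.
    N18: 10+170 = 180 > 60
Round 3 — N18 snaps.
  N18 sheds 180 kN to N27: 180 each.
    N27: 80+180 = 260 > 150
Round 4 — N27 snaps.
  N27 sheds 260 kN: no online neighbours, lost.
No further breaks.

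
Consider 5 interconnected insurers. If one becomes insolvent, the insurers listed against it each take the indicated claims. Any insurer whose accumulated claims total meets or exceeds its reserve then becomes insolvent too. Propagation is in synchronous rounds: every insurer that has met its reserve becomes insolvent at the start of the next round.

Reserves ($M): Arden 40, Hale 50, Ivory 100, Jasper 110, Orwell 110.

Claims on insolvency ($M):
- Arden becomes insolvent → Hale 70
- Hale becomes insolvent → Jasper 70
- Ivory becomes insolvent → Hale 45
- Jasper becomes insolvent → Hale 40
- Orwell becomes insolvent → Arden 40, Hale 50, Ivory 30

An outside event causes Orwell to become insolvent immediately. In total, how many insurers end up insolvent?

Round 1 — Orwell becomes insolvent (initial).
  Arden: +40 → 40 ≥ 40
  Hale: +50 → 50 ≥ 50
  Ivory: +30 → 30 < 100
Round 2 — Arden, Hale become insolvent.
  Jasper: +70 → 70 < 110
No further insolvencies.

3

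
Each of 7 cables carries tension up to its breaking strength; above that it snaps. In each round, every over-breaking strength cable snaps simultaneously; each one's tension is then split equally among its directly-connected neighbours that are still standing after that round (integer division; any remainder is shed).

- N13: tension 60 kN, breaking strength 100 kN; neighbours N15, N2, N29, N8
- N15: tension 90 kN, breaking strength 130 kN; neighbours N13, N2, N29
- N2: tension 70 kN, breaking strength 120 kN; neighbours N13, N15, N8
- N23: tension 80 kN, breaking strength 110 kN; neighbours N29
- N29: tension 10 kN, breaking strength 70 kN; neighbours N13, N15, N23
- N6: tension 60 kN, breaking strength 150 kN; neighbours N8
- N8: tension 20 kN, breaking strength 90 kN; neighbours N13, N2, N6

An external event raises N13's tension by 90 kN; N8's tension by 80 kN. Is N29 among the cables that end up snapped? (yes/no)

Round 1 — N13 at 150 > 100; N8 at 100 > 90. N13, N8 snap.
  N13 sheds 150 kN to N15, N2, N29: 50 each.
    N15: 90+50 = 140 > 130
    N2: 70+50 = 120 ≤ 120
    N29: 10+50 = 60 ≤ 70
  N8 sheds 100 kN to N2, N6: 50 each.
    N2: 120+50 = 170 > 120
    N6: 60+50 = 110 ≤ 150
Round 2 — N15, N2 snap.
  N15 sheds 140 kN to N29: 140 each.
    N29: 60+140 = 200 > 70
  N2 sheds 170 kN: no online neighbours, lost.
Round 3 — N29 snaps.
  N29 sheds 200 kN to N23: 200 each.
    N23: 80+200 = 280 > 110
Round 4 — N23 snaps.
  N23 sheds 280 kN: no online neighbours, lost.
No further breaks.

yes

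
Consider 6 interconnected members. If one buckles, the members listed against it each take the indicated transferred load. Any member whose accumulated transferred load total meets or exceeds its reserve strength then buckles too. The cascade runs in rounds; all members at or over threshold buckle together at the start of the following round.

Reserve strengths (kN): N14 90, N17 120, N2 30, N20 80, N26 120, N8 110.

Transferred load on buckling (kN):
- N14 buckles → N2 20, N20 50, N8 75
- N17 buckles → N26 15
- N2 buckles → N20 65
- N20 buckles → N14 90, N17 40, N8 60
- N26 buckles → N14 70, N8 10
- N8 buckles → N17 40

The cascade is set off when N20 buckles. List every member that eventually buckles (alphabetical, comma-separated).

Round 1 — N20 buckles (initial).
  N14: +90 → 90 ≥ 90
  N17: +40 → 40 < 120
  N8: +60 → 60 < 110
Round 2 — N14 buckles.
  N2: +20 → 20 < 30
  N8: +75 → 135 ≥ 110
Round 3 — N8 buckles.
  N17: +40 → 80 < 120
No further bucklings.

N14, N20, N8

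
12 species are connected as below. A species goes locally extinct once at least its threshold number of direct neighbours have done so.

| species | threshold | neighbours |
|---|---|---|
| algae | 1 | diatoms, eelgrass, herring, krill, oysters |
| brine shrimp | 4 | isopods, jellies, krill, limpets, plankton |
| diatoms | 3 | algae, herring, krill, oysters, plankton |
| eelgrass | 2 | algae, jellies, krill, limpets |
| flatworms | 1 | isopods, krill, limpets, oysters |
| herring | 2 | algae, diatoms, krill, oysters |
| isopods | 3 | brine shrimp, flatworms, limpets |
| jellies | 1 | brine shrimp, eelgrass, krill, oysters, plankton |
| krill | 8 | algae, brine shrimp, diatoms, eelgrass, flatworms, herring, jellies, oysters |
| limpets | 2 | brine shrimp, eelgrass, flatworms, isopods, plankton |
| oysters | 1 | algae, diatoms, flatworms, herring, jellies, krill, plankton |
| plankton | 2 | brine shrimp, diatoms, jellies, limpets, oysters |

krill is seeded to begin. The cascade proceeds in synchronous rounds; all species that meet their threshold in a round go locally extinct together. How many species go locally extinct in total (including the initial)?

12

Round 1 — krill goes locally extinct (initial).
Round 2 — checking thresholds:
  algae: 1 of 5 neighbours ≥ 1, goes locally extinct.
  brine shrimp: 1 of 5 neighbours < 4, below threshold.
  diatoms: 1 of 5 neighbours < 3, below threshold.
  eelgrass: 1 of 4 neighbours < 2, below threshold.
  flatworms: 1 of 4 neighbours ≥ 1, goes locally extinct.
  herring: 1 of 4 neighbours < 2, below threshold.
  jellies: 1 of 5 neighbours ≥ 1, goes locally extinct.
  oysters: 1 of 7 neighbours ≥ 1, goes locally extinct.
Round 3 — checking thresholds:
  brine shrimp: 2 of 5 neighbours < 4, below threshold.
  diatoms: 3 of 5 neighbours ≥ 3, goes locally extinct.
  eelgrass: 3 of 4 neighbours ≥ 2, goes locally extinct.
  herring: 3 of 4 neighbours ≥ 2, goes locally extinct.
  isopods: 1 of 3 neighbours < 3, below threshold.
  limpets: 1 of 5 neighbours < 2, below threshold.
  plankton: 2 of 5 neighbours ≥ 2, goes locally extinct.
Round 4 — checking thresholds:
  brine shrimp: 3 of 5 neighbours < 4, below threshold.
  isopods: 1 of 3 neighbours < 3, below threshold.
  limpets: 3 of 5 neighbours ≥ 2, goes locally extinct.
Round 5 — checking thresholds:
  brine shrimp: 4 of 5 neighbours ≥ 4, goes locally extinct.
  isopods: 2 of 3 neighbours < 3, below threshold.
Round 6 — checking thresholds:
  isopods: 3 of 3 neighbours ≥ 3, goes locally extinct.
Round 7 — no new extinctions; cascade stops.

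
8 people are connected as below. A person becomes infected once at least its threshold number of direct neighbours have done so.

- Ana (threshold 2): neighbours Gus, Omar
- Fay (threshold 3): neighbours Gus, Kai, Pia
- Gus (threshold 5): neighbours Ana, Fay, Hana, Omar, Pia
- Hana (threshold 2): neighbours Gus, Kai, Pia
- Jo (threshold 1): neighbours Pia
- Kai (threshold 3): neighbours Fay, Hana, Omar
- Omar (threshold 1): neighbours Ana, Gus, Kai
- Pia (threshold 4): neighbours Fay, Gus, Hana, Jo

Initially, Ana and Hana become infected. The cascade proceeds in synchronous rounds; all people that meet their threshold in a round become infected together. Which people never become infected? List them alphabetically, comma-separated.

Fay, Gus, Jo, Kai, Pia

Round 1 — Ana, Hana become infected (initial).
Round 2 — checking thresholds:
  Gus: 2 of 5 neighbours < 5, not yet.
  Kai: 1 of 3 neighbours < 3, not yet.
  Omar: 1 of 3 neighbours ≥ 1, becomes infected.
  Pia: 1 of 4 neighbours < 4, not yet.
Round 3 — no new infections; cascade stops.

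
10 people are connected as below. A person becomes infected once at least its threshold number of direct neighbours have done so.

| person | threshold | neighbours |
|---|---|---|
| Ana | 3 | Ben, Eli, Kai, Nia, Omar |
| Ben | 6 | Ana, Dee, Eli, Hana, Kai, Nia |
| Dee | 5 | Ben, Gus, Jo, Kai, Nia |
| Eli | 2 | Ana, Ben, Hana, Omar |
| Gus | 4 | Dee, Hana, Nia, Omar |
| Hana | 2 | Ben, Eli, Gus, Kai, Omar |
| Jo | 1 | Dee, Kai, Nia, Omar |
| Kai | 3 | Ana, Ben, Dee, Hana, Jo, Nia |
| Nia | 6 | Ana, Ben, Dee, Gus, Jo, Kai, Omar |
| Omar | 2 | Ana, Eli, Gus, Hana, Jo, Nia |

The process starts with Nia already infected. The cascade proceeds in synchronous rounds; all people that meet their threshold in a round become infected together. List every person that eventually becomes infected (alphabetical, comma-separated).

Round 1 — Nia becomes infected (initial).
Round 2 — checking thresholds:
  Ana: 1 of 5 neighbours < 3, below threshold.
  Ben: 1 of 6 neighbours < 6, below threshold.
  Dee: 1 of 5 neighbours < 5, below threshold.
  Gus: 1 of 4 neighbours < 4, below threshold.
  Jo: 1 of 4 neighbours ≥ 1, becomes infected.
  Kai: 1 of 6 neighbours < 3, below threshold.
  Omar: 1 of 6 neighbours < 2, below threshold.
Round 3 — checking thresholds:
  Ana: 1 of 5 neighbours < 3, below threshold.
  Ben: 1 of 6 neighbours < 6, below threshold.
  Dee: 2 of 5 neighbours < 5, below threshold.
  Gus: 1 of 4 neighbours < 4, below threshold.
  Kai: 2 of 6 neighbours < 3, below threshold.
  Omar: 2 of 6 neighbours ≥ 2, becomes infected.
Round 4 — no new infections; cascade stops.

Jo, Nia, Omar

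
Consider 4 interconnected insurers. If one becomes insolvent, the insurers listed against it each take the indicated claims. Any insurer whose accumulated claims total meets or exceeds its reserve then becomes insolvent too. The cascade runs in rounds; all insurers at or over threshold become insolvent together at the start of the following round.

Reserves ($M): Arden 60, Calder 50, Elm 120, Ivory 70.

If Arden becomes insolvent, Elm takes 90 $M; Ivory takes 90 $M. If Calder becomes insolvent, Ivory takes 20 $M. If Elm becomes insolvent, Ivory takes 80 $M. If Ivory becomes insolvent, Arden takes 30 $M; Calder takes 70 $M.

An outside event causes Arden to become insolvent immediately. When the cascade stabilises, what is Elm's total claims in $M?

90

Round 1 — Arden becomes insolvent (initial).
  Elm: +90 → 90 < 120
  Ivory: +90 → 90 ≥ 70
Round 2 — Ivory becomes insolvent.
  Calder: +70 → 70 ≥ 50
Round 3 — Calder becomes insolvent.
No further insolvencies.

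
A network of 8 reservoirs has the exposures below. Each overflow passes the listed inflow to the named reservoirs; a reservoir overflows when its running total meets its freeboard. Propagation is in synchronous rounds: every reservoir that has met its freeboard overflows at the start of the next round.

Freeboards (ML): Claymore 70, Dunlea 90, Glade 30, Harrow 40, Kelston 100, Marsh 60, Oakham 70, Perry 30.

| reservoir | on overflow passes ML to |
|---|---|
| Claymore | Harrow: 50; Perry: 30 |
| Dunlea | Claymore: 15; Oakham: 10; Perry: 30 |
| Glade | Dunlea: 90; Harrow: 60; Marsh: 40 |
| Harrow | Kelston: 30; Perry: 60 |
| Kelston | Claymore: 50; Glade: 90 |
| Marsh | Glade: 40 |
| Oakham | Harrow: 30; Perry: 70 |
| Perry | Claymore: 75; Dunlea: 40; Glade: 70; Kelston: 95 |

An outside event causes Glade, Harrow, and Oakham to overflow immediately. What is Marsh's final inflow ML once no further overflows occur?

40

Round 1 — Glade, Harrow, Oakham overflow (initial).
  Dunlea: +90 → 90 ≥ 90
  Kelston: +30 → 30 < 100
  Marsh: +40 → 40 < 60
  Perry: +60+70 → 130 ≥ 30
Round 2 — Dunlea, Perry overflow.
  Claymore: +15+75 → 90 ≥ 70
  Kelston: +95 → 125 ≥ 100
Round 3 — Claymore, Kelston overflow.
No further overflows.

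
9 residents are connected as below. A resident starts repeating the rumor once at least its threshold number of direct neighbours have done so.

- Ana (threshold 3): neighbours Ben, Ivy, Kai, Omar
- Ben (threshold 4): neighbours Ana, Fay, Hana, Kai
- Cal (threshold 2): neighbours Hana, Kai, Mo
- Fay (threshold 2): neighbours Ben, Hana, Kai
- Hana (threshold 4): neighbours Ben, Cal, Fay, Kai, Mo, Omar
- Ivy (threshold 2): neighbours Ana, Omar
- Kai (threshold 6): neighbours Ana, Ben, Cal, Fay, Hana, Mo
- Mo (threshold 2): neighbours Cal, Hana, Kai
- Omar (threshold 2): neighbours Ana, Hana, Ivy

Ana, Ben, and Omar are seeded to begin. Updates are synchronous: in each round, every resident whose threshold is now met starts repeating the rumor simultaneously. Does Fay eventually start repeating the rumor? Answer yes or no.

Round 1 — Ana, Ben, Omar start repeating the rumor (initial).
Round 2 — checking thresholds:
  Fay: 1 of 3 neighbours < 2, not yet.
  Hana: 2 of 6 neighbours < 4, not yet.
  Ivy: 2 of 2 neighbours ≥ 2, starts repeating the rumor.
  Kai: 2 of 6 neighbours < 6, not yet.
Round 3 — no new spreads; cascade stops.

no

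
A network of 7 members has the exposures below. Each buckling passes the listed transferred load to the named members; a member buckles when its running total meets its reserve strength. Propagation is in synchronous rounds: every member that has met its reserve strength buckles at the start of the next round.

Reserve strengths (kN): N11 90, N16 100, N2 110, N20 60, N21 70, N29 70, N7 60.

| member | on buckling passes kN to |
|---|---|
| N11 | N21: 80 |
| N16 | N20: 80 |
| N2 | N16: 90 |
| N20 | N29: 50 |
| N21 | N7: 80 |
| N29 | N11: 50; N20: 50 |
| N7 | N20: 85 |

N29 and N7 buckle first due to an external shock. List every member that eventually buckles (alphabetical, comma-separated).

Round 1 — N29, N7 buckle (initial).
  N11: +50 → 50 < 90
  N20: +50+85 → 135 ≥ 60
Round 2 — N20 buckles.
No further bucklings.

N20, N29, N7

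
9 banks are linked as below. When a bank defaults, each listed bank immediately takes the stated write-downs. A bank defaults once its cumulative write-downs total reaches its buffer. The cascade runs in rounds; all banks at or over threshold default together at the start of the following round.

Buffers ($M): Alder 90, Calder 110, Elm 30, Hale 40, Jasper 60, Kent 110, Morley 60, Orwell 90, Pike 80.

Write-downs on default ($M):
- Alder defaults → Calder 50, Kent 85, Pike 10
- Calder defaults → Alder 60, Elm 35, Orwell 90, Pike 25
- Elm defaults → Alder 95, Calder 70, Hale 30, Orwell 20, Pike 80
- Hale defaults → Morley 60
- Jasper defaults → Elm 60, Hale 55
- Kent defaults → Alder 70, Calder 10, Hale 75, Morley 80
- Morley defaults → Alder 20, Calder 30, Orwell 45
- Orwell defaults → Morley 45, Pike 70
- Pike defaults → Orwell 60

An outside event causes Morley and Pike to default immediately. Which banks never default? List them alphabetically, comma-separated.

Round 1 — Morley, Pike default (initial).
  Alder: +20 → 20 < 90
  Calder: +30 → 30 < 110
  Orwell: +45+60 → 105 ≥ 90
Round 2 — Orwell defaults.
No further defaults.

Alder, Calder, Elm, Hale, Jasper, Kent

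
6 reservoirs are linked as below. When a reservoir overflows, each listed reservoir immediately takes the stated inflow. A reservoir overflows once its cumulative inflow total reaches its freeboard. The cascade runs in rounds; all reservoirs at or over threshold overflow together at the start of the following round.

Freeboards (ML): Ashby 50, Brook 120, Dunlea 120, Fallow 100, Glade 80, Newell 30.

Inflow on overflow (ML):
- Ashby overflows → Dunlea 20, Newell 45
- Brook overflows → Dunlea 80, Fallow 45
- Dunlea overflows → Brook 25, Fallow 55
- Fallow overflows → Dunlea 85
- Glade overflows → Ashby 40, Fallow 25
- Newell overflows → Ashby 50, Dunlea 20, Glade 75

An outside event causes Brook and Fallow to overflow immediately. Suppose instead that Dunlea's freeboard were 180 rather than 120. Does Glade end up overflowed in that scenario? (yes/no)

no

With Dunlea's freeboard at 180:
Round 1 — Brook, Fallow overflow (initial).
  Dunlea: +80+85 → 165 < 180
No further overflows.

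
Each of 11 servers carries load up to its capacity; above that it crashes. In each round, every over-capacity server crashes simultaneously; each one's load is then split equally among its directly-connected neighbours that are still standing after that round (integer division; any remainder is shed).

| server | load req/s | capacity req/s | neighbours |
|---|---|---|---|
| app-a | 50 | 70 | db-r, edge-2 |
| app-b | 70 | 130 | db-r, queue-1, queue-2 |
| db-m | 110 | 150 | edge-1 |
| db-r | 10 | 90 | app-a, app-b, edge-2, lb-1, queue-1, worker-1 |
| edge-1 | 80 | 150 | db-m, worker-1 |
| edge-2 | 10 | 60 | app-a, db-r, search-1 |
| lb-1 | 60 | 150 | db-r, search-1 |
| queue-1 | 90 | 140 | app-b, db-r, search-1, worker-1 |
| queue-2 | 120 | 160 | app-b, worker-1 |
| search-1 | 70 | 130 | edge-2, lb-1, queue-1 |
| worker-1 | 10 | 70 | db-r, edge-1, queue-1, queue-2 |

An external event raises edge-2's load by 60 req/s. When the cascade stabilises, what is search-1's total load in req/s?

Round 1 — edge-2 at 70 > 60. edge-2 crashes.
  edge-2 sheds 70 req/s to app-a, db-r, search-1: 23 each (1 lost).
    app-a: 50+23 = 73 > 70
    db-r: 10+23 = 33 ≤ 90
    search-1: 70+23 = 93 ≤ 130
Round 2 — app-a crashes.
  app-a sheds 73 req/s to db-r: 73 each.
    db-r: 33+73 = 106 > 90
Round 3 — db-r crashes.
  db-r sheds 106 req/s to app-b, lb-1, queue-1, worker-1: 26 each (2 lost).
    app-b: 70+26 = 96 ≤ 130
    lb-1: 60+26 = 86 ≤ 150
    queue-1: 90+26 = 116 ≤ 140
    worker-1: 10+26 = 36 ≤ 70
No further crashes.

93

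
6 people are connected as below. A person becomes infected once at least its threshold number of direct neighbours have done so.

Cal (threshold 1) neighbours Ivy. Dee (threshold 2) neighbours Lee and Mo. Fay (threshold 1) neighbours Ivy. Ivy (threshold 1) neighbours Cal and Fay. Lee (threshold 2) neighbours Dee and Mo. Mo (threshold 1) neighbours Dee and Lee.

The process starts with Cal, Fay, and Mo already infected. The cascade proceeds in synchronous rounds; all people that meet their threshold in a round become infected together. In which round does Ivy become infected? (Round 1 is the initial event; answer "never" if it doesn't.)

2

Round 1 — Cal, Fay, Mo become infected (initial).
Round 2 — checking thresholds:
  Dee: 1 of 2 neighbours < 2, below threshold.
  Ivy: 2 of 2 neighbours ≥ 1, becomes infected.
  Lee: 1 of 2 neighbours < 2, below threshold.
Round 3 — no new infections; cascade stops.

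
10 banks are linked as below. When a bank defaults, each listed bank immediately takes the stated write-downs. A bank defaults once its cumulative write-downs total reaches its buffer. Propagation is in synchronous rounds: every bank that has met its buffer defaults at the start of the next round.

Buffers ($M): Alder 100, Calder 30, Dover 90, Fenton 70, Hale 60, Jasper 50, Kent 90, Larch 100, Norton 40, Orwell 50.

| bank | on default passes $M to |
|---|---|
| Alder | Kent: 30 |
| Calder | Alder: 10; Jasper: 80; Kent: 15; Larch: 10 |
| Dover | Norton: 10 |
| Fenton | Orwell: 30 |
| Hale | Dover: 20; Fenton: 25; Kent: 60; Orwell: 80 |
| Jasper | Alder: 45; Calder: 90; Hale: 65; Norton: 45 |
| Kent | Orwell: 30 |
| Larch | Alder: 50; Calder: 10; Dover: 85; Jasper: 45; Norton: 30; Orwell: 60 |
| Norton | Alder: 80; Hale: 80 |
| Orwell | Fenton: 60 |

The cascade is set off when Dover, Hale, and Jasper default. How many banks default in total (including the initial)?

Round 1 — Dover, Hale, Jasper default (initial).
  Alder: +45 → 45 < 100
  Calder: +90 → 90 ≥ 30
  Fenton: +25 → 25 < 70
  Kent: +60 → 60 < 90
  Norton: +10+45 → 55 ≥ 40
  Orwell: +80 → 80 ≥ 50
Round 2 — Calder, Norton, Orwell default.
  Alder: +10+80 → 135 ≥ 100
  Fenton: +60 → 85 ≥ 70
  Kent: +15 → 75 < 90
  Larch: +10 → 10 < 100
Round 3 — Alder, Fenton default.
  Kent: +30 → 105 ≥ 90
Round 4 — Kent defaults.
No further defaults.

9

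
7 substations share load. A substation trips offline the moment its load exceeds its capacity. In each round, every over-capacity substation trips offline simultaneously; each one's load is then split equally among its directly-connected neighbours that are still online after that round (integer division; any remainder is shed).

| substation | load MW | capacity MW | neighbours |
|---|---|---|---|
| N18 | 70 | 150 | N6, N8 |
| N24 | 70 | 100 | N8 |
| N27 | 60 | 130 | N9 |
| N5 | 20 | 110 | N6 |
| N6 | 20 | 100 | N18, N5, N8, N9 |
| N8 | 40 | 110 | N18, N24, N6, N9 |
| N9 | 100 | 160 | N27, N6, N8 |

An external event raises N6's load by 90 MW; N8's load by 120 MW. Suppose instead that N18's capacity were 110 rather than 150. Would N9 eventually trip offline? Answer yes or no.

yes

With N18's capacity at 110:
Round 1 — N6 at 110 > 100; N8 at 160 > 110. N6, N8 trip offline.
  N6 sheds 110 MW to N18, N5, N9: 36 each (2 lost).
    N18: 70+36 = 106 ≤ 110
    N5: 20+36 = 56 ≤ 110
    N9: 100+36 = 136 ≤ 160
  N8 sheds 160 MW to N18, N24, N9: 53 each (1 lost).
    N18: 106+53 = 159 > 110
    N24: 70+53 = 123 > 100
    N9: 136+53 = 189 > 160
Round 2 — N18, N24, N9 trip offline.
  N18 sheds 159 MW: no online neighbours, lost.
  N24 sheds 123 MW: no online neighbours, lost.
  N9 sheds 189 MW to N27: 189 each.
    N27: 60+189 = 249 > 130
Round 3 — N27 trips offline.
  N27 sheds 249 MW: no online neighbours, lost.
No further trips.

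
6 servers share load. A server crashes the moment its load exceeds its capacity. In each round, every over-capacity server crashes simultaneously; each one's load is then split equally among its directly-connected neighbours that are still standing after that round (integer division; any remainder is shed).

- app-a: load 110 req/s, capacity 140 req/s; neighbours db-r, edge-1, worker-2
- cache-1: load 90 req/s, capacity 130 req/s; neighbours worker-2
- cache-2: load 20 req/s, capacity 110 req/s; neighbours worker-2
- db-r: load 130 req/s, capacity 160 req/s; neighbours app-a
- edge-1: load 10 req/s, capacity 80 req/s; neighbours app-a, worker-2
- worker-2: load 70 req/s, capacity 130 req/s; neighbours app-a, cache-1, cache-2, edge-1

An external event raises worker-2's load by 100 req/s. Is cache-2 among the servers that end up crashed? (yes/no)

no

Round 1 — worker-2 at 170 > 130. worker-2 crashes.
  worker-2 sheds 170 req/s to app-a, cache-1, cache-2, edge-1: 42 each (2 lost).
    app-a: 110+42 = 152 > 140
    cache-1: 90+42 = 132 > 130
    cache-2: 20+42 = 62 ≤ 110
    edge-1: 10+42 = 52 ≤ 80
Round 2 — app-a, cache-1 crash.
  app-a sheds 152 req/s to db-r, edge-1: 76 each.
    db-r: 130+76 = 206 > 160
    edge-1: 52+76 = 128 > 80
  cache-1 sheds 132 req/s: no online neighbours, lost.
Round 3 — db-r, edge-1 crash.
  db-r sheds 206 req/s: no online neighbours, lost.
  edge-1 sheds 128 req/s: no online neighbours, lost.
No further crashes.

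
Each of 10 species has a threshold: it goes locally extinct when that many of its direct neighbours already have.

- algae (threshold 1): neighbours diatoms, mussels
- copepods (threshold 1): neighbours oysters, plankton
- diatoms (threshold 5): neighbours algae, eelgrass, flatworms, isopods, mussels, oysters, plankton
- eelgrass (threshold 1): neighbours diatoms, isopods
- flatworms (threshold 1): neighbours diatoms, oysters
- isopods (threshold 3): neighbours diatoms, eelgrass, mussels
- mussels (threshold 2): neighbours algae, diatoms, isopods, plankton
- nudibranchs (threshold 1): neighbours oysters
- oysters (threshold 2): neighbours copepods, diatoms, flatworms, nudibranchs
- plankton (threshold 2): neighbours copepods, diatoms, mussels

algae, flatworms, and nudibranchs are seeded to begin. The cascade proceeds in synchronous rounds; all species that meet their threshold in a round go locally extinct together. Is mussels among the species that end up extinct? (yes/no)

Round 1 — algae, flatworms, nudibranchs go locally extinct (initial).
Round 2 — checking thresholds:
  diatoms: 2 of 7 neighbours < 5, holds.
  mussels: 1 of 4 neighbours < 2, holds.
  oysters: 2 of 4 neighbours ≥ 2, goes locally extinct.
Round 3 — checking thresholds:
  copepods: 1 of 2 neighbours ≥ 1, goes locally extinct.
  diatoms: 3 of 7 neighbours < 5, holds.
  mussels: 1 of 4 neighbours < 2, holds.
Round 4 — no new extinctions; cascade stops.

no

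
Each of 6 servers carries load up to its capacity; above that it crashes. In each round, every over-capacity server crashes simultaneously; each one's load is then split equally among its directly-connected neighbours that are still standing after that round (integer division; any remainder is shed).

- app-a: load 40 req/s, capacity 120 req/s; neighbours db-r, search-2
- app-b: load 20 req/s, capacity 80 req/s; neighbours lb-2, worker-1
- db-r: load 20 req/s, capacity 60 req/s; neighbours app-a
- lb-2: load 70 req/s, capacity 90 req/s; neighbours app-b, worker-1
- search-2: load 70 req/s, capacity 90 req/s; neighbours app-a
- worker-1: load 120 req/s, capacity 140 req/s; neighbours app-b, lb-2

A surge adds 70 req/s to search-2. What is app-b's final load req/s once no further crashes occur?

Round 1 — search-2 at 140 > 90. search-2 crashes.
  search-2 sheds 140 req/s to app-a: 140 each.
    app-a: 40+140 = 180 > 120
Round 2 — app-a crashes.
  app-a sheds 180 req/s to db-r: 180 each.
    db-r: 20+180 = 200 > 60
Round 3 — db-r crashes.
  db-r sheds 200 req/s: no online neighbours, lost.
No further crashes.

20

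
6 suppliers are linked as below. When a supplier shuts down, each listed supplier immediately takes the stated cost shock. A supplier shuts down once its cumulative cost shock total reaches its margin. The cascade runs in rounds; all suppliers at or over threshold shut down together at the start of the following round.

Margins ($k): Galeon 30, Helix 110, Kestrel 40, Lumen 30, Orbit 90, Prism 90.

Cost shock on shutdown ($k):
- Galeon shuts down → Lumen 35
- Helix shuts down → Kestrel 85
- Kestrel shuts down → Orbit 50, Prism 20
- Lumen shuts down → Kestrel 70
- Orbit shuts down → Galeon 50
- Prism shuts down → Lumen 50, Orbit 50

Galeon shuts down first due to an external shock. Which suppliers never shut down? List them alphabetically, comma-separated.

Round 1 — Galeon shuts down (initial).
  Lumen: +35 → 35 ≥ 30
Round 2 — Lumen shuts down.
  Kestrel: +70 → 70 ≥ 40
Round 3 — Kestrel shuts down.
  Orbit: +50 → 50 < 90
  Prism: +20 → 20 < 90
No further shutdowns.

Helix, Orbit, Prism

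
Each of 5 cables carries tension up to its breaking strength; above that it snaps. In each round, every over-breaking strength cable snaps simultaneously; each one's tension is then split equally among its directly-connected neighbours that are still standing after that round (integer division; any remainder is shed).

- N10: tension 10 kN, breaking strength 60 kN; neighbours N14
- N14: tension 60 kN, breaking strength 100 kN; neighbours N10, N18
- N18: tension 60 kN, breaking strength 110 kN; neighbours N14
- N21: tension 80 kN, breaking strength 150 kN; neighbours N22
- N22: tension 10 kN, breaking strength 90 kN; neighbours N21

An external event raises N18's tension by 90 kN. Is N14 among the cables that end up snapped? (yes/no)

yes

Round 1 — N18 at 150 > 110. N18 snaps.
  N18 sheds 150 kN to N14: 150 each.
    N14: 60+150 = 210 > 100
Round 2 — N14 snaps.
  N14 sheds 210 kN to N10: 210 each.
    N10: 10+210 = 220 > 60
Round 3 — N10 snaps.
  N10 sheds 220 kN: no online neighbours, lost.
No further breaks.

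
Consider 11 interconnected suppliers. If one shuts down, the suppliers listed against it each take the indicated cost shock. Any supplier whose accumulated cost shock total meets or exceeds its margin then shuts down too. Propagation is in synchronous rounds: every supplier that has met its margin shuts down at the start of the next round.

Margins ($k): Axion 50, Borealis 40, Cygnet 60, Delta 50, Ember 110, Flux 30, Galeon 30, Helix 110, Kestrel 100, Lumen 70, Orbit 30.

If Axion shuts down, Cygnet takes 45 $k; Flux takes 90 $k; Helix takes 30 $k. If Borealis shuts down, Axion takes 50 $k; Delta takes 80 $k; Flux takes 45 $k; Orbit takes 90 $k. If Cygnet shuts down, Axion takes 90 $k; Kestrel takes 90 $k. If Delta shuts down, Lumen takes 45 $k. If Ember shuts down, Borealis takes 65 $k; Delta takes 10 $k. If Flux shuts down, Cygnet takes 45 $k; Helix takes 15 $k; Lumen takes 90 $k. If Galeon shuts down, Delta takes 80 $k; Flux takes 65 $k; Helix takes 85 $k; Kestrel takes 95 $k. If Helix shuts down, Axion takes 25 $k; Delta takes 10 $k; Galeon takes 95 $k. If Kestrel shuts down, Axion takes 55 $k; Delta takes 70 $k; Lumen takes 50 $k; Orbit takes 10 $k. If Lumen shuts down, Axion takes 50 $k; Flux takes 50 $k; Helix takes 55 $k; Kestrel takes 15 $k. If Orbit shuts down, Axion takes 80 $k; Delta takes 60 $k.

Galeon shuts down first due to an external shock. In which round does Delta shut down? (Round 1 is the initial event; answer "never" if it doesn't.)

2

Round 1 — Galeon shuts down (initial).
  Delta: +80 → 80 ≥ 50
  Flux: +65 → 65 ≥ 30
  Helix: +85 → 85 < 110
  Kestrel: +95 → 95 < 100
Round 2 — Delta, Flux shut down.
  Cygnet: +45 → 45 < 60
  Helix: +15 → 100 < 110
  Lumen: +45+90 → 135 ≥ 70
Round 3 — Lumen shuts down.
  Axion: +50 → 50 ≥ 50
  Helix: +55 → 155 ≥ 110
  Kestrel: +15 → 110 ≥ 100
Round 4 — Axion, Helix, Kestrel shut down.
  Cygnet: +45 → 90 ≥ 60
  Orbit: +10 → 10 < 30
Round 5 — Cygnet shuts down.
No further shutdowns.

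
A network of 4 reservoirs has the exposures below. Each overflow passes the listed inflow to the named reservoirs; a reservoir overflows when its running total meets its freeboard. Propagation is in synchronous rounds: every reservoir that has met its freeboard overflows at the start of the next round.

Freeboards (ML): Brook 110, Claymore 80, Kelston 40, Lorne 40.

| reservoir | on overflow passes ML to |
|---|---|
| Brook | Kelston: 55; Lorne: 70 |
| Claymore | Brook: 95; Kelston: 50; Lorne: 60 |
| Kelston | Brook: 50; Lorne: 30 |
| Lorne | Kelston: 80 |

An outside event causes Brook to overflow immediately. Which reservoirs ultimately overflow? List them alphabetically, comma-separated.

Brook, Kelston, Lorne

Round 1 — Brook overflows (initial).
  Kelston: +55 → 55 ≥ 40
  Lorne: +70 → 70 ≥ 40
Round 2 — Kelston, Lorne overflow.
No further overflows.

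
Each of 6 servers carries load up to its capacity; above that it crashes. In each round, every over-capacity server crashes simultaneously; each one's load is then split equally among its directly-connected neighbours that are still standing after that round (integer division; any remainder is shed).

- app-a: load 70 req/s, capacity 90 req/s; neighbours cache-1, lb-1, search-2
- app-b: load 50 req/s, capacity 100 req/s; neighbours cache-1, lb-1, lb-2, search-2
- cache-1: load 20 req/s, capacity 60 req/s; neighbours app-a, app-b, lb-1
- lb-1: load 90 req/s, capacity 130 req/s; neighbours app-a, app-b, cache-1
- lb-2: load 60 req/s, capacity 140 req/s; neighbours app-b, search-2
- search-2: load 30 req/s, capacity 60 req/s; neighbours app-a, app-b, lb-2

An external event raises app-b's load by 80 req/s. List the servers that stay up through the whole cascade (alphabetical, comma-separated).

lb-2

Round 1 — app-b at 130 > 100. app-b crashes.
  app-b sheds 130 req/s to cache-1, lb-1, lb-2, search-2: 32 each (2 lost).
    cache-1: 20+32 = 52 ≤ 60
    lb-1: 90+32 = 122 ≤ 130
    lb-2: 60+32 = 92 ≤ 140
    search-2: 30+32 = 62 > 60
Round 2 — search-2 crashes.
  search-2 sheds 62 req/s to app-a, lb-2: 31 each.
    app-a: 70+31 = 101 > 90
    lb-2: 92+31 = 123 ≤ 140
Round 3 — app-a crashes.
  app-a sheds 101 req/s to cache-1, lb-1: 50 each (1 lost).
    cache-1: 52+50 = 102 > 60
    lb-1: 122+50 = 172 > 130
Round 4 — cache-1, lb-1 crash.
  cache-1 sheds 102 req/s: no online neighbours, lost.
  lb-1 sheds 172 req/s: no online neighbours, lost.
No further crashes.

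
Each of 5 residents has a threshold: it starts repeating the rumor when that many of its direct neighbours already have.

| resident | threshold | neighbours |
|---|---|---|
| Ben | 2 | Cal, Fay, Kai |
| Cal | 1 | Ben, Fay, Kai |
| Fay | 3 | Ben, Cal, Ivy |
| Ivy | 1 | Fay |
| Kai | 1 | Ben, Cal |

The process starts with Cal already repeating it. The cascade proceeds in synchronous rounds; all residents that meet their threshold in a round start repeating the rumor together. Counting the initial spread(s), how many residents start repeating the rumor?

3

Round 1 — Cal starts repeating the rumor (initial).
Round 2 — checking thresholds:
  Ben: 1 of 3 neighbours < 2, not yet.
  Fay: 1 of 3 neighbours < 3, not yet.
  Kai: 1 of 2 neighbours ≥ 1, starts repeating the rumor.
Round 3 — checking thresholds:
  Ben: 2 of 3 neighbours ≥ 2, starts repeating the rumor.
  Fay: 1 of 3 neighbours < 3, not yet.
Round 4 — no new spreads; cascade stops.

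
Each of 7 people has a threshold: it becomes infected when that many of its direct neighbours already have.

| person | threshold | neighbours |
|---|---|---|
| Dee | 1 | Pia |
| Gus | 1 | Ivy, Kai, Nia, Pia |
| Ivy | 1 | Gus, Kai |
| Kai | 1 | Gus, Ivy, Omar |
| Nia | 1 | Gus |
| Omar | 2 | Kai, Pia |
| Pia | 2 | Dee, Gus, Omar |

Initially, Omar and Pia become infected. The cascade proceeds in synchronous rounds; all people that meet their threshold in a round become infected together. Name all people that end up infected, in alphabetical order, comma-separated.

Dee, Gus, Ivy, Kai, Nia, Omar, Pia

Round 1 — Omar, Pia become infected (initial).
Round 2 — checking thresholds:
  Dee: 1 of 1 neighbours ≥ 1, becomes infected.
  Gus: 1 of 4 neighbours ≥ 1, becomes infected.
  Kai: 1 of 3 neighbours ≥ 1, becomes infected.
Round 3 — checking thresholds:
  Ivy: 2 of 2 neighbours ≥ 1, becomes infected.
  Nia: 1 of 1 neighbours ≥ 1, becomes infected.
Round 4 — no new infections; cascade stops.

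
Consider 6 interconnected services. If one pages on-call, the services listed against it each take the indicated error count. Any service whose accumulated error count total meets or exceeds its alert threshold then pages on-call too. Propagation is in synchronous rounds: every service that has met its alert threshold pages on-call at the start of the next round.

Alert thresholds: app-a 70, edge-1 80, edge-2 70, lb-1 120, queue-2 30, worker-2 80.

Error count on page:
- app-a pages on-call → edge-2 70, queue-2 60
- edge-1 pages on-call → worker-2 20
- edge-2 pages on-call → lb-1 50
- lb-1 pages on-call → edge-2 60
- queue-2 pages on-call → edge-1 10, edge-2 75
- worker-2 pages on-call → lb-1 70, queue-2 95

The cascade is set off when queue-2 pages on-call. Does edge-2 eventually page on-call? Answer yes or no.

yes

Round 1 — queue-2 pages on-call (initial).
  edge-1: +10 → 10 < 80
  edge-2: +75 → 75 ≥ 70
Round 2 — edge-2 pages on-call.
  lb-1: +50 → 50 < 120
No further pages.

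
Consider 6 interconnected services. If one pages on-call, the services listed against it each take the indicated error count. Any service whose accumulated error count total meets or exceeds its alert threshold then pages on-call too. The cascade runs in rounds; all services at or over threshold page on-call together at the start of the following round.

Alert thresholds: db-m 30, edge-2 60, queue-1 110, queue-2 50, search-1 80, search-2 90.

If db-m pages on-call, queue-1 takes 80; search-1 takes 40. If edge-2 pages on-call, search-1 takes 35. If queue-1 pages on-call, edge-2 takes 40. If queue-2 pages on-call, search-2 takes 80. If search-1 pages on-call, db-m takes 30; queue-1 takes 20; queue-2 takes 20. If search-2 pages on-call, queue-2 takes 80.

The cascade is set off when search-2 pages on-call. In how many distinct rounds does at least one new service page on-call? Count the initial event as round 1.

2

Round 1 — search-2 pages on-call (initial).
  queue-2: +80 → 80 ≥ 50
Round 2 — queue-2 pages on-call.
No further pages.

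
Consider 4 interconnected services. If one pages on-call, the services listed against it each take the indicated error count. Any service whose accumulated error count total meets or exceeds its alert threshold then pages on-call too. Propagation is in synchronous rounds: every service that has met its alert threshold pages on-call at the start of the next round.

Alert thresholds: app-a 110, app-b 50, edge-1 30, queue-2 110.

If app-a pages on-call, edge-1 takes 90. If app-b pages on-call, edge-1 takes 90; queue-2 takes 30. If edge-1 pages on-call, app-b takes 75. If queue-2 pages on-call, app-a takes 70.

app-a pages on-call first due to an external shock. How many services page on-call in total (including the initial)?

Round 1 — app-a pages on-call (initial).
  edge-1: +90 → 90 ≥ 30
Round 2 — edge-1 pages on-call.
  app-b: +75 → 75 ≥ 50
Round 3 — app-b pages on-call.
  queue-2: +30 → 30 < 110
No further pages.

3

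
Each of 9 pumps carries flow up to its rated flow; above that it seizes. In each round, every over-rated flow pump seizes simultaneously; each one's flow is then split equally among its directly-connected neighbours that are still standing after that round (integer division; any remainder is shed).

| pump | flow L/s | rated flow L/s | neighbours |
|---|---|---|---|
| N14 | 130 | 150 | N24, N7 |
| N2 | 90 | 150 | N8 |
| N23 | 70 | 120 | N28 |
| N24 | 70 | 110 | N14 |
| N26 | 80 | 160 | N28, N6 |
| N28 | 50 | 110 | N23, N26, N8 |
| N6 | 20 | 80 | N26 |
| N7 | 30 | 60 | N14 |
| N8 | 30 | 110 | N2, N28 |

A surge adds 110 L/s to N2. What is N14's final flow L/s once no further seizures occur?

Round 1 — N2 at 200 > 150. N2 seizes.
  N2 sheds 200 L/s to N8: 200 each.
    N8: 30+200 = 230 > 110
Round 2 — N8 seizes.
  N8 sheds 230 L/s to N28: 230 each.
    N28: 50+230 = 280 > 110
Round 3 — N28 seizes.
  N28 sheds 280 L/s to N23, N26: 140 each.
    N23: 70+140 = 210 > 120
    N26: 80+140 = 220 > 160
Round 4 — N23, N26 seize.
  N23 sheds 210 L/s: no online neighbours, lost.
  N26 sheds 220 L/s to N6: 220 each.
    N6: 20+220 = 240 > 80
Round 5 — N6 seizes.
  N6 sheds 240 L/s: no online neighbours, lost.
No further seizures.

130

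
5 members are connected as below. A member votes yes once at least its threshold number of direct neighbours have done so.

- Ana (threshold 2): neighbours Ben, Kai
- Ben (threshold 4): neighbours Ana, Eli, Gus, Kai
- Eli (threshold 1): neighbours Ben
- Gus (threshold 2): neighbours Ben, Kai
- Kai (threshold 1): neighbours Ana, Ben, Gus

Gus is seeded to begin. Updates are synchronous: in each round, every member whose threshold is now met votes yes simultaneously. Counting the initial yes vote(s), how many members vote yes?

2

Round 1 — Gus votes yes (initial).
Round 2 — checking thresholds:
  Ben: 1 of 4 neighbours < 4, below threshold.
  Kai: 1 of 3 neighbours ≥ 1, votes yes.
Round 3 — no new yes votes; cascade stops.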